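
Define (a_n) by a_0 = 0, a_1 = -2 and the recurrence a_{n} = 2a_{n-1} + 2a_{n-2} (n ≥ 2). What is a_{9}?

The ordinary generating function has denominator 1 - 2t - 2t^2.
Iterating the recurrence: a_0,…,a_{9} = 0, -2, -4, -12, -32, -88, -240, -656, -1792, -4896.

-4896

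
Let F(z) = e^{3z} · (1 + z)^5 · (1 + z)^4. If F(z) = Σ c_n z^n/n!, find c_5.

129168

The EGF product rule gives c_5 = Σ_{k_1+k_2+k_3=5} C(5; k_1,k_2,k_3) · ∏ g_i(k_i), where e^{3z} gives (3)^k; (1+z)^5 gives the falling factorial (5)_k; (1+z)^4 gives the falling factorial (4)_k.
g_1(k) for k = 0…5: 1, 3, 9, 27, 81, 243.
g_2(k) for k = 0…5: 1, 5, 20, 60, 120, 120.
g_3(k) for k = 0…5: 1, 4, 12, 24, 24, 0.
First combine the last two factors: h(k) = Σ_j C(k,j)·g_2(j)·g_3(k−j) for k = 0…5: 1, 9, 72, 504, 3024, 15120.
c_5 = Σ_k C(5,k)·g_1(k)·h(5−k) = 1·1·15120 + 5·3·3024 + 10·9·504 + 10·27·72 + 5·81·9 + 1·243·1 = 15120 + 45360 + 45360 + 19440 + 3645 + 243 = 129168.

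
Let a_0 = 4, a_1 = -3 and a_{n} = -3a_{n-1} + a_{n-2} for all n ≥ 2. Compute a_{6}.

The ordinary generating function has denominator 1 + 3z - z^2.
Iterating the recurrence: a_0,…,a_{6} = 4, -3, 13, -42, 139, -459, 1516.

1516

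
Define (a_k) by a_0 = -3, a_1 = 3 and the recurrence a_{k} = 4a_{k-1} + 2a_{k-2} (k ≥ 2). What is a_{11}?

The ordinary generating function has denominator 1 - 4x - 2x^2.
Iterating the recurrence: a_0,…,a_{11} = -3, 3, 6, 30, 132, 588, 2616, 11640, 51792, 230448, 1025376, 4562400.

4562400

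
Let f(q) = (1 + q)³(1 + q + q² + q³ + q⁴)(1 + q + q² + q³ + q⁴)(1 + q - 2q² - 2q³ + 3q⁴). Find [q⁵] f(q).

(1 + q)³ has coefficients 1,3,3,1 for degrees 0…3.
(1 + q + q² + q³ + q⁴) has coefficients 1,1,1,1,1,0 for degrees 0…5.
Multiplying by (1 + q + q² + q³ + q⁴) gives running coefficients 1,2,3,4,5,4 for degrees 0…5.
Finally multiplying by (1 + q - 2q² - 2q³ + 3q⁴), the product of all factors after the first has coefficients 1,3,3,1,2,1 for degrees 0…5.
[q⁵] = 1·1 + 3·2 + 3·1 + 1·3 = 13.

13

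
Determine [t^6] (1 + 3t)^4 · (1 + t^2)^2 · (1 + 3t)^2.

(1 + 3t)^4 has coefficients 1,12,54,108,81 for degrees 0…4.
(1 + t^2)^2 has coefficients 1,0,2,0,1,0,0 for degrees 0…6.
Finally multiplying by (1 + 3t)^2, the product of all factors after the first has coefficients 1,6,11,12,19,6,9 for degrees 0…6.
[t^6] = 1·9 + 12·6 + 54·19 + 108·12 + 81·11 = 3294.

3294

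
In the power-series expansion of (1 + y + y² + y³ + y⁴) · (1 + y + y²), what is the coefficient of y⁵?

2

(1 + y + y² + y³ + y⁴) has coefficients 1,1,1,1,1 for degrees 0…4.
(1 + y + y²) has coefficients 1,1,1,0,0,0 for degrees 0…5.
[y⁵] = 1·0 + 1·0 + 1·0 + 1·1 + 1·1 = 2.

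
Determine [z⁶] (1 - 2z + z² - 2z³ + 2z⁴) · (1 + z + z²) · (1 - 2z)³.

(1 - 2z + z² - 2z³ + 2z⁴) has coefficients 1,-2,1,-2,2 for degrees 0…4.
(1 + z + z²) has coefficients 1,1,1,0,0,0,0 for degrees 0…6.
Finally multiplying by (1 - 2z)³, the product of all factors after the first has coefficients 1,-5,7,-2,4,-8,0 for degrees 0…6.
[z⁶] = 1·0 − 2·(-8) + 1·4 − 2·(-2) + 2·7 = 38.

38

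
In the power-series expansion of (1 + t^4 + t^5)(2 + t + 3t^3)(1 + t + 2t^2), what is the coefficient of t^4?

5

(1 + t^4 + t^5) has coefficients 1,0,0,0,1 for degrees 0…4.
(2 + t + 3t^3) has coefficients 2,1,0,3,0 for degrees 0…4.
Finally multiplying by (1 + t + 2t^2), the product of all factors after the first has coefficients 2,3,5,5,3 for degrees 0…4.
[t^4] = 1·3 + 1·2 = 5.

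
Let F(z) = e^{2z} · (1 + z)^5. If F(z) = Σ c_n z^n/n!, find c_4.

1256

The EGF product rule gives c_4 = Σ_{k_1+k_2=4} C(4; k_1,k_2) · ∏ g_i(k_i), where e^{2z} gives (2)^k; (1+z)^5 gives the falling factorial (5)_k.
g_1(k) for k = 0…4: 1, 2, 4, 8, 16.
g_2(k) for k = 0…4: 1, 5, 20, 60, 120.
c_4 = Σ_k C(4,k)·g_1(k)·g_2(4−k) = 1·1·120 + 4·2·60 + 6·4·20 + 4·8·5 + 1·16·1 = 120 + 480 + 480 + 160 + 16 = 1256.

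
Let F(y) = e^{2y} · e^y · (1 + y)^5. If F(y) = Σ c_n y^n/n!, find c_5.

The EGF product rule gives c_5 = Σ_{k_1+k_2+k_3=5} C(5; k_1,k_2,k_3) · ∏ g_i(k_i), where e^{2y} gives (2)^k; e^y gives (1)^k; (1+y)^5 gives the falling factorial (5)_k.
g_1(k) for k = 0…5: 1, 2, 4, 8, 16, 32.
g_2(k) for k = 0…5: 1, 1, 1, 1, 1, 1.
g_3(k) for k = 0…5: 1, 5, 20, 60, 120, 120.
First combine the last two factors: h(k) = Σ_j C(k,j)·g_2(j)·g_3(k−j) for k = 0…5: 1, 6, 31, 136, 501, 1546.
c_5 = Σ_k C(5,k)·g_1(k)·h(5−k) = 1·1·1546 + 5·2·501 + 10·4·136 + 10·8·31 + 5·16·6 + 1·32·1 = 1546 + 5010 + 5440 + 2480 + 480 + 32 = 14988.

14988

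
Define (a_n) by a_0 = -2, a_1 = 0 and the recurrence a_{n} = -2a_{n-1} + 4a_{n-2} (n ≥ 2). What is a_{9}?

21504

The ordinary generating function has denominator 1 + 2y - 4y^2.
Iterating the recurrence: a_0,…,a_{9} = -2, 0, -8, 16, -64, 192, -640, 2048, -6656, 21504.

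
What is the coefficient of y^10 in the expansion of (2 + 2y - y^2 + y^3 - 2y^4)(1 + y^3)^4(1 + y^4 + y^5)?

(2 + 2y - y^2 + y^3 - 2y^4) has coefficients 2,2,-1,1,-2 for degrees 0…4.
(1 + y^3)^4 has coefficients 1,0,0,4,0,0,6,0,0,4,0 for degrees 0…10.
Finally multiplying by (1 + y^4 + y^5), the product of all factors after the first has coefficients 1,0,0,4,1,1,6,4,4,4,6 for degrees 0…10.
[y^10] = 2·6 + 2·4 − 1·4 + 1·4 − 2·6 = 8.

8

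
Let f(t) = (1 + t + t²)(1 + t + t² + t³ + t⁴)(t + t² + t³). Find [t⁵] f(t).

(1 + t + t²) has coefficients 1,1,1 for degrees 0…2.
(1 + t + t² + t³ + t⁴) has coefficients 1,1,1,1,1,0 for degrees 0…5.
Finally multiplying by (t + t² + t³), the product of all factors after the first has coefficients 0,1,2,3,3,3 for degrees 0…5.
[t⁵] = 1·3 + 1·3 + 1·3 = 9.

9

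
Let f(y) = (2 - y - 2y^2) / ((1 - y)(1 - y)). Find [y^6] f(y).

The denominator gives the recurrence a_n = 2a_(n−1) − a_(n−2) for n ≥ 3; the numerator fixes a_0 = 2, a_1 = 3, a_2 = 2.
Iterating: 2, 3, 2, 1, 0, -1, -2, so a_6 = -2.

-2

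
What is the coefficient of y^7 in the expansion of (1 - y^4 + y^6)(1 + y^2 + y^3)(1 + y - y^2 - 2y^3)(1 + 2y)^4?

(1 - y^4 + y^6) has coefficients 1,0,0,0,-1,0,1 for degrees 0…6.
(1 + y^2 + y^3) has coefficients 1,0,1,1,0,0,0,0 for degrees 0…7.
Multiplying by (1 + y - y^2 - 2y^3) gives running coefficients 1,1,0,0,0,-3,-2,0 for degrees 0…7.
Finally multiplying by (1 + 2y)^4, the product of all factors after the first has coefficients 1,9,32,56,48,13,-26,-88 for degrees 0…7.
[y^7] = 1·(-88) − 1·56 + 1·9 = -135.

-135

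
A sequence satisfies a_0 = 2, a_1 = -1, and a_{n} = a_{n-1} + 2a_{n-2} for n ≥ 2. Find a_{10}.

343

The ordinary generating function has denominator 1 - y - 2y^2.
Iterating the recurrence: a_0,…,a_{10} = 2, -1, 3, 1, 7, 9, 23, 41, 87, 169, 343.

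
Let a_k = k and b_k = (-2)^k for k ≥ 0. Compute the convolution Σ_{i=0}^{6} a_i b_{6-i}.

This is [x^6] in the product of the two ordinary generating functions.
Σ = 0·64 + 1·(-32) + 2·16 + 3·(-8) + 4·4 + 5·(-2) + 6·1 = -12.

-12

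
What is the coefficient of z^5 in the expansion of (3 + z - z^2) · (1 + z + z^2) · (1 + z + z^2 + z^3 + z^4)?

6

(3 + z - z^2) has coefficients 3,1,-1 for degrees 0…2.
(1 + z + z^2) has coefficients 1,1,1,0,0,0 for degrees 0…5.
Finally multiplying by (1 + z + z^2 + z^3 + z^4), the product of all factors after the first has coefficients 1,2,3,3,3,2 for degrees 0…5.
[z^5] = 3·2 + 1·3 − 1·3 = 6.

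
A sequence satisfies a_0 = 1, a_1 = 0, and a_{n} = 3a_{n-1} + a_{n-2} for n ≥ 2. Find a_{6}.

109

The ordinary generating function has denominator 1 - 3x - x^2.
Iterating the recurrence: a_0,…,a_{6} = 1, 0, 1, 3, 10, 33, 109.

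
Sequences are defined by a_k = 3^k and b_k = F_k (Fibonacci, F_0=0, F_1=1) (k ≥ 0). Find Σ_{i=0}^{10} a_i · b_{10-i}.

35365

Write out a_i and b_{10-i} for i = 0,…,10 and sum the products.
Σ = 1·55 + 3·34 + 9·21 + 27·13 + 81·8 + 243·5 + 729·3 + 2187·2 + 6561·1 + 19683·1 + 59049·0 = 35365.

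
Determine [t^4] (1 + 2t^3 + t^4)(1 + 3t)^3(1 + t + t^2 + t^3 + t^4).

(1 + 2t^3 + t^4) has coefficients 1,0,0,2,1 for degrees 0…4.
(1 + 3t)^3 has coefficients 1,9,27,27,0 for degrees 0…4.
Finally multiplying by (1 + t + t^2 + t^3 + t^4), the product of all factors after the first has coefficients 1,10,37,64,64 for degrees 0…4.
[t^4] = 1·64 + 2·10 + 1·1 = 85.

85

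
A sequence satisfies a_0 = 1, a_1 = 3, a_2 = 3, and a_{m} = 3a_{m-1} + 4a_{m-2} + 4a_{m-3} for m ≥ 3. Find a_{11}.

2207665

The ordinary generating function has denominator 1 - 3t - 4t^2 - 4t^3.
Iterating the recurrence: a_0,…,a_{11} = 1, 3, 3, 25, 99, 409, 1723, 7201, 30131, 126089, 527595, 2207665.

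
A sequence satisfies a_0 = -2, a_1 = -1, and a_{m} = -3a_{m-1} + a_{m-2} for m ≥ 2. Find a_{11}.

-55807

The ordinary generating function has denominator 1 + 3y - y^2.
Iterating the recurrence: a_0,…,a_{11} = -2, -1, 1, -4, 13, -43, 142, -469, 1549, -5116, 16897, -55807.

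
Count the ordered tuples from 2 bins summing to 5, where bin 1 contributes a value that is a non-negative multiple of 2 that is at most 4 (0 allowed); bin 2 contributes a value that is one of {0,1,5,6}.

The generating function for the choices is (1 + y^2 + y^4)·(1 + y + y^5 + y^6); the count is [y^5].
(1 + y^2 + y^4) has coefficients 1,0,1,0,1 for degrees 0…4.
(1 + y + y^5 + y^6) has coefficients 1,1,0,0,0,1 for degrees 0…5.
[y^5] = 1·1 + 1·0 + 1·1 = 2.

2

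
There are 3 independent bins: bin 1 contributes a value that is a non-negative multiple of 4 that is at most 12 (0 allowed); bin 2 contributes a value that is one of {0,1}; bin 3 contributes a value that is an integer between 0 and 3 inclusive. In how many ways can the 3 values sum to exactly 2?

The generating function for the choices is (1 + t⁴ + t⁸ + t¹²)·(1 + t)·(1 + t + t² + t³); the count is [t²].
(1 + t⁴ + t⁸ + t¹²) has coefficients 1,0,0 for degrees 0…2.
(1 + t) has coefficients 1,1,0 for degrees 0…2.
Finally multiplying by (1 + t + t² + t³), the product of all factors after the first has coefficients 1,2,2 for degrees 0…2.
[t²] = 1·2 = 2.

2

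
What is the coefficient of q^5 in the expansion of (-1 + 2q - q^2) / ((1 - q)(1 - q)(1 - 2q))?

-32

The denominator gives the recurrence a_n = 4a_(n−1) − 5a_(n−2) + 2a_(n−3) for n ≥ 3; the numerator fixes a_0 = -1, a_1 = -2, a_2 = -4.
Iterating: -1, -2, -4, -8, -16, -32, so a_5 = -32.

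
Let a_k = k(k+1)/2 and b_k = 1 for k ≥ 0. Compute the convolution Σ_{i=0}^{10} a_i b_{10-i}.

220

This is [x^10] in the product of the two ordinary generating functions.
Σ = 0·1 + 1·1 + 3·1 + 6·1 + 10·1 + 15·1 + 21·1 + 28·1 + 36·1 + 45·1 + 55·1 = 220.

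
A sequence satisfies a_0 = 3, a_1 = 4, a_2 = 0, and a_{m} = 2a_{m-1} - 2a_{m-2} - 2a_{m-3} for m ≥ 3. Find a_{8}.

The ordinary generating function has denominator 1 - 2y + 2y^2 + 2y^3.
Iterating the recurrence: a_0,…,a_{8} = 3, 4, 0, -14, -36, -44, 12, 184, 432.

432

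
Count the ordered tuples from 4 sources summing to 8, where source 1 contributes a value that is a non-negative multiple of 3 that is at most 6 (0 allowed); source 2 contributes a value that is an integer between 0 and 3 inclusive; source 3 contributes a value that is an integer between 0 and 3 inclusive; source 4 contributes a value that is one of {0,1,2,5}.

21

The generating function for the choices is (1 + t³ + t⁶)·(1 + t + t² + t³)·(1 + t + t² + t³)·(1 + t + t² + t⁵); the count is [t⁸].
(1 + t³ + t⁶) has coefficients 1,0,0,1,0,0,1 for degrees 0…6.
(1 + t + t² + t³) has coefficients 1,1,1,1,0,0,0,0,0 for degrees 0…8.
Multiplying by (1 + t + t² + t³) gives running coefficients 1,2,3,4,3,2,1,0,0 for degrees 0…8.
Finally multiplying by (1 + t + t² + t⁵), the product of all factors after the first has coefficients 1,3,6,9,10,10,8,6,5 for degrees 0…8.
[t⁸] = 1·5 + 1·10 + 1·6 = 21.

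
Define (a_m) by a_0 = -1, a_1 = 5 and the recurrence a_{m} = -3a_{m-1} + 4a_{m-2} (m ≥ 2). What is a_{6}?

The ordinary generating function has denominator 1 + 3q - 4q^2.
Iterating the recurrence: a_0,…,a_{6} = -1, 5, -19, 77, -307, 1229, -4915.

-4915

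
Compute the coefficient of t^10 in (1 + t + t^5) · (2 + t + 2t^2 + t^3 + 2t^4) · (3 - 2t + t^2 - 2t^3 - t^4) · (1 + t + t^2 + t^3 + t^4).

-31

(1 + t + t^5) has coefficients 1,1,0,0,0,1 for degrees 0…5.
(2 + t + 2t^2 + t^3 + 2t^4) has coefficients 2,1,2,1,2,0,0,0,0,0,0 for degrees 0…10.
Multiplying by (3 - 2t + t^2 - 2t^3 - t^4) gives running coefficients 6,-1,6,-4,2,-8,-2,-5,-2,0,0 for degrees 0…10.
Finally multiplying by (1 + t + t^2 + t^3 + t^4), the product of all factors after the first has coefficients 6,5,11,7,9,-5,-6,-17,-15,-17,-9 for degrees 0…10.
[t^10] = 1·(-9) + 1·(-17) + 1·(-5) = -31.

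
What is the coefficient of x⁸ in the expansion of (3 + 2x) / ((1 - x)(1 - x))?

43

The denominator gives the recurrence a_n = 2a_(n−1) − a_(n−2) for n ≥ 2; the numerator fixes a_0 = 3, a_1 = 8.
Iterating: 3, 8, 13, 18, 23, 28, 33, 38, 43, so a_8 = 43.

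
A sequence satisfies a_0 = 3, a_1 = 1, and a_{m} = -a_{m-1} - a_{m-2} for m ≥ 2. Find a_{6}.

3

The ordinary generating function has denominator 1 + t + t^2.
Iterating the recurrence: a_0,…,a_{6} = 3, 1, -4, 3, 1, -4, 3.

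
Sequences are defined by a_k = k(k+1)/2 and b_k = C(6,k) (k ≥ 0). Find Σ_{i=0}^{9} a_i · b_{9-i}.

1392

The convolution is the x^9 coefficient of A(x)B(x).
Σ = 0·0 + 1·0 + 3·0 + 6·1 + 10·6 + 15·15 + 21·20 + 28·15 + 36·6 + 45·1 = 1392.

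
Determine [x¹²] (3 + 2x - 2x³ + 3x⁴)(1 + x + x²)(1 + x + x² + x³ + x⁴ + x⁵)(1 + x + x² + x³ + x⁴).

17

(3 + 2x - 2x³ + 3x⁴) has coefficients 3,2,0,-2,3 for degrees 0…4.
(1 + x + x²) has coefficients 1,1,1,0,0,0,0,0,0,0,0,0,0 for degrees 0…12.
Multiplying by (1 + x + x² + x³ + x⁴ + x⁵) gives running coefficients 1,2,3,3,3,3,2,1,0,0,0,0,0 for degrees 0…12.
Finally multiplying by (1 + x + x² + x³ + x⁴), the product of all factors after the first has coefficients 1,3,6,9,12,14,14,12,9,6,3,1,0 for degrees 0…12.
[x¹²] = 3·0 + 2·1 − 2·6 + 3·9 = 17.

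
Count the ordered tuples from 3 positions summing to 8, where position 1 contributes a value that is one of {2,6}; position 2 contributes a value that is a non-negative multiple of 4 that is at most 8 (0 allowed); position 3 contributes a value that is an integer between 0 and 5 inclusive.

The generating function for the choices is (z² + z⁶)·(1 + z⁴ + z⁸)·(1 + z + z² + z³ + z⁴ + z⁵); the count is [z⁸].
(z² + z⁶) has coefficients 0,0,1,0,0,0,1 for degrees 0…6.
(1 + z⁴ + z⁸) has coefficients 1,0,0,0,1,0,0,0,1 for degrees 0…8.
Finally multiplying by (1 + z + z² + z³ + z⁴ + z⁵), the product of all factors after the first has coefficients 1,1,1,1,2,2,1,1,2 for degrees 0…8.
[z⁸] = 1·1 + 1·1 = 2.

2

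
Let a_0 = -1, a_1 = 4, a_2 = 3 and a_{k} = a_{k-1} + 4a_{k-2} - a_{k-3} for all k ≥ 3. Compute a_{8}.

1272

The ordinary generating function has denominator 1 - t - 4t^2 + t^3.
Iterating the recurrence: a_0,…,a_{8} = -1, 4, 3, 20, 28, 105, 197, 589, 1272.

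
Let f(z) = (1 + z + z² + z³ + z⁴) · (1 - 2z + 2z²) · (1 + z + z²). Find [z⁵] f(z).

(1 + z + z² + z³ + z⁴) has coefficients 1,1,1,1,1 for degrees 0…4.
(1 - 2z + 2z²) has coefficients 1,-2,2,0,0,0 for degrees 0…5.
Finally multiplying by (1 + z + z²), the product of all factors after the first has coefficients 1,-1,1,0,2,0 for degrees 0…5.
[z⁵] = 1·0 + 1·2 + 1·0 + 1·1 + 1·(-1) = 2.

2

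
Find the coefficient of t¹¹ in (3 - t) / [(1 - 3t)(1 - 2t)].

1406936

Partial fractions give a closed form: a_n = (8)·3^n + (-5)·2^n.
At n = 11: a_11 = 1406936.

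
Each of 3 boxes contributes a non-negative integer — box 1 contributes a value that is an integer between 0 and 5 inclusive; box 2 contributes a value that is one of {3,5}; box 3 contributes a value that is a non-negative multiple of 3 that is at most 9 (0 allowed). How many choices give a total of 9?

The generating function for the choices is (1 + t + t² + t³ + t⁴ + t⁵)·(t³ + t⁵)·(1 + t³ + t⁶ + t⁹); the count is [t⁹].
(1 + t + t² + t³ + t⁴ + t⁵) has coefficients 1,1,1,1,1,1 for degrees 0…5.
(t³ + t⁵) has coefficients 0,0,0,1,0,1,0,0,0,0 for degrees 0…9.
Finally multiplying by (1 + t³ + t⁶ + t⁹), the product of all factors after the first has coefficients 0,0,0,1,0,1,1,0,1,1 for degrees 0…9.
[t⁹] = 1·1 + 1·1 + 1·0 + 1·1 + 1·1 + 1·0 = 4.

4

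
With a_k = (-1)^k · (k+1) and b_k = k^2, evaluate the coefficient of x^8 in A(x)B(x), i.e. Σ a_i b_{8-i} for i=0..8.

20

Write out a_i and b_{8-i} for i = 0,…,8 and sum the products.
Σ = 1·64 − 2·49 + 3·36 − 4·25 + 5·16 − 6·9 + 7·4 − 8·1 + 9·0 = 20.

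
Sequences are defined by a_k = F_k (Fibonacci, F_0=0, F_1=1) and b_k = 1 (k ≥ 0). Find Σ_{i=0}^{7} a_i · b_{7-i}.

33

This is [x^7] in the product of the two ordinary generating functions.
Σ = 0·1 + 1·1 + 1·1 + 2·1 + 3·1 + 5·1 + 8·1 + 13·1 = 33.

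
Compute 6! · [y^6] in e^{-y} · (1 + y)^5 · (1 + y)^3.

-887

The EGF product rule gives c_6 = Σ_{k_1+k_2+k_3=6} C(6; k_1,k_2,k_3) · ∏ g_i(k_i), where e^{-y} gives (-1)^k; (1+y)^5 gives the falling factorial (5)_k; (1+y)^3 gives the falling factorial (3)_k.
g_1(k) for k = 0…6: 1, -1, 1, -1, 1, -1, 1.
g_2(k) for k = 0…6: 1, 5, 20, 60, 120, 120, 0.
g_3(k) for k = 0…6: 1, 3, 6, 6, 0, 0, 0.
First combine the last two factors: h(k) = Σ_j C(k,j)·g_2(j)·g_3(k−j) for k = 0…6: 1, 8, 56, 336, 1680, 6720, 20160.
c_6 = Σ_k C(6,k)·g_1(k)·h(6−k) = 1·1·20160 + 6·(-1)·6720 + 15·1·1680 + 20·(-1)·336 + 15·1·56 + 6·(-1)·8 + 1·1·1 = 20160 − 40320 + 25200 − 6720 + 840 − 48 + 1 = -887.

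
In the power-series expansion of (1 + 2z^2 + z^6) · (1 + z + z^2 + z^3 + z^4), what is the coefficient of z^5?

2

(1 + 2z^2 + z^6) has coefficients 1,0,2,0,0,0 for degrees 0…5.
(1 + z + z^2 + z^3 + z^4) has coefficients 1,1,1,1,1,0 for degrees 0…5.
[z^5] = 1·0 + 2·1 = 2.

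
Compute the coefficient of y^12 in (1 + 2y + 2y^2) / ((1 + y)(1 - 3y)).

752875

The denominator gives the recurrence a_n = 2a_(n−1) + 3a_(n−2) for n ≥ 3; the numerator fixes a_0 = 1, a_1 = 4, a_2 = 13.
Iterating: 1, 4, 13, 38, 115, 344, 1033, 3098, 9295, 27884, 83653, 250958, 752875, so a_12 = 752875.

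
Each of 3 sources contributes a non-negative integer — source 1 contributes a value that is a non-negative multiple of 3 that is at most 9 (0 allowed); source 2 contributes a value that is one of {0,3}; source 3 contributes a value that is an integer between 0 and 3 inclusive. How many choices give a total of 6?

4

The generating function for the choices is (1 + x^3 + x^6 + x^9)·(1 + x^3)·(1 + x + x^2 + x^3); the count is [x^6].
(1 + x^3 + x^6 + x^9) has coefficients 1,0,0,1,0,0,1 for degrees 0…6.
(1 + x^3) has coefficients 1,0,0,1,0,0,0 for degrees 0…6.
Finally multiplying by (1 + x + x^2 + x^3), the product of all factors after the first has coefficients 1,1,1,2,1,1,1 for degrees 0…6.
[x^6] = 1·1 + 1·2 + 1·1 = 4.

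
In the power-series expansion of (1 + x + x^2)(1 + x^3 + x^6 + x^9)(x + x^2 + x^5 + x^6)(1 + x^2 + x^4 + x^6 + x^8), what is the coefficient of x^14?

18

(1 + x + x^2) has coefficients 1,1,1 for degrees 0…2.
(1 + x^3 + x^6 + x^9) has coefficients 1,0,0,1,0,0,1,0,0,1,0,0,0,0,0 for degrees 0…14.
Multiplying by (x + x^2 + x^5 + x^6) gives running coefficients 0,1,1,0,1,2,1,1,2,1,1,2,1,0,1 for degrees 0…14.
Finally multiplying by (1 + x^2 + x^4 + x^6 + x^8), the product of all factors after the first has coefficients 0,1,1,1,2,3,3,4,5,5,6,6,6,6,6 for degrees 0…14.
[x^14] = 1·6 + 1·6 + 1·6 = 18.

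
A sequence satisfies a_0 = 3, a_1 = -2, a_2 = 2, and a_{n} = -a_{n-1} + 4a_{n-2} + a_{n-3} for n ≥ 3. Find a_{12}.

The ordinary generating function has denominator 1 + q - 4q^2 - q^3.
Iterating the recurrence: a_0,…,a_{12} = 3, -2, 2, -7, 13, -39, 84, -227, 524, -1348, 3217, -8085, 19605.

19605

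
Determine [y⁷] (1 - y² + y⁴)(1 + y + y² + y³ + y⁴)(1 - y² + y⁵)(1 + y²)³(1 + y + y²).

(1 - y² + y⁴) has coefficients 1,0,-1,0,1 for degrees 0…4.
(1 + y + y² + y³ + y⁴) has coefficients 1,1,1,1,1,0,0,0 for degrees 0…7.
Multiplying by (1 - y² + y⁵) gives running coefficients 1,1,0,0,0,0,0,1 for degrees 0…7.
Multiplying by (1 + y²)³ gives running coefficients 1,1,3,3,3,3,1,2 for degrees 0…7.
Finally multiplying by (1 + y + y²), the product of all factors after the first has coefficients 1,2,5,7,9,9,7,6 for degrees 0…7.
[y⁷] = 1·6 − 1·9 + 1·7 = 4.

4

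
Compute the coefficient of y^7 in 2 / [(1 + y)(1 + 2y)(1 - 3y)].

The denominator gives the recurrence a_n = 7a_(n−2) + 6a_(n−3) for n ≥ 3; the numerator fixes a_0 = 2, a_1 = 0, a_2 = 14.
Iterating: 2, 0, 14, 12, 98, 168, 758, 1764, so a_7 = 1764.

1764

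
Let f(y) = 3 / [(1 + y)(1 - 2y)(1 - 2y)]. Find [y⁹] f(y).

10581

The denominator gives the recurrence a_n = 3a_(n−1) − 4a_(n−3) for n ≥ 3; the numerator fixes a_0 = 3, a_1 = 9, a_2 = 27.
Iterating: 3, 9, 27, 69, 171, 405, 939, 2133, 4779, 10581, so a_9 = 10581.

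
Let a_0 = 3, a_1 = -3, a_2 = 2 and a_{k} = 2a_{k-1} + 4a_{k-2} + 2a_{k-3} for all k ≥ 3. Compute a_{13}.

The ordinary generating function has denominator 1 - 2x - 4x^2 - 2x^3.
Iterating the recurrence: a_0,…,a_{13} = 3, -3, 2, -2, -2, -8, -28, -92, -312, -1048, -3528, -11872, -39952, -134448.

-134448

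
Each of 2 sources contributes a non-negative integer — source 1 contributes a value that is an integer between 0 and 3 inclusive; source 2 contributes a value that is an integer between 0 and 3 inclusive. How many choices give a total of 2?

3

The generating function for the choices is (1 + y + y^2 + y^3)·(1 + y + y^2 + y^3); the count is [y^2].
(1 + y + y^2 + y^3) has coefficients 1,1,1 for degrees 0…2.
(1 + y + y^2 + y^3) has coefficients 1,1,1 for degrees 0…2.
[y^2] = 1·1 + 1·1 + 1·1 = 3.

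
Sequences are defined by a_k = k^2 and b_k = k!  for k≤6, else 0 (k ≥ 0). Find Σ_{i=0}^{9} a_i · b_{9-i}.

9459

Write out a_i and b_{9-i} for i = 0,…,9 and sum the products.
Σ = 0·0 + 1·0 + 4·0 + 9·720 + 16·120 + 25·24 + 36·6 + 49·2 + 64·1 + 81·1 = 9459.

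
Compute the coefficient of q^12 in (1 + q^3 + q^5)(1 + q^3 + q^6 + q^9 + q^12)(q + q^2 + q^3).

(1 + q^3 + q^5) has coefficients 1,0,0,1,0,1 for degrees 0…5.
(1 + q^3 + q^6 + q^9 + q^12) has coefficients 1,0,0,1,0,0,1,0,0,1,0,0,1 for degrees 0…12.
Finally multiplying by (q + q^2 + q^3), the product of all factors after the first has coefficients 0,1,1,1,1,1,1,1,1,1,1,1,1 for degrees 0…12.
[q^12] = 1·1 + 1·1 + 1·1 = 3.

3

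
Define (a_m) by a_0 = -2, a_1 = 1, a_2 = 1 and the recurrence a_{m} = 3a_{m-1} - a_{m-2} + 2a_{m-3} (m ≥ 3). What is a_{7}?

The ordinary generating function has denominator 1 - 3y + y^2 - 2y^3.
Iterating the recurrence: a_0,…,a_{7} = -2, 1, 1, -2, -5, -11, -32, -95.

-95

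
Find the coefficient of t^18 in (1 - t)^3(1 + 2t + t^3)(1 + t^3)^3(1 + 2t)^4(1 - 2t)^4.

(1 - t)^3 has coefficients 1,-3,3,-1 for degrees 0…3.
(1 + 2t + t^3) has coefficients 1,2,0,1,0,0,0,0,0,0,0,0,0,0,0,0,0,0,0 for degrees 0…18.
Multiplying by (1 + t^3)^3 gives running coefficients 1,2,0,4,6,0,6,6,0,4,2,0,1,0,0,0,0,0,0 for degrees 0…18.
Multiplying by (1 + 2t)^4 gives running coefficients 1,10,40,84,118,176,278,310,288,340,322,208,177,136,56,32,16,0,0 for degrees 0…18.
Finally multiplying by (1 - 2t)^4, the product of all factors after the first has coefficients 1,2,-16,-28,102,128,-346,-122,736,-604,-958,1536,-31,-1152,1712,512,-416,1024,256 for degrees 0…18.
[t^18] = 1·256 − 3·1024 + 3·(-416) − 1·512 = -4576.

-4576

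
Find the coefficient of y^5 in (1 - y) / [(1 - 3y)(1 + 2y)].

78

Partial fractions give a closed form: a_n = (2/5)·3^n + (3/5)·(-2)^n.
At n = 5: a_5 = 78.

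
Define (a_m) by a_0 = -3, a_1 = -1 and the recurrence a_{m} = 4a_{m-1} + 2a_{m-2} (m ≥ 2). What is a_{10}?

The ordinary generating function has denominator 1 - 4z - 2z^2.
Iterating the recurrence: a_0,…,a_{10} = -3, -1, -10, -42, -188, -836, -3720, -16552, -73648, -327696, -1458080.

-1458080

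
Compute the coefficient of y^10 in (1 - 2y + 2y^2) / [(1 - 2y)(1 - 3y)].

97391

The denominator gives the recurrence a_n = 5a_(n−1) − 6a_(n−2) for n ≥ 3; the numerator fixes a_0 = 1, a_1 = 3, a_2 = 11.
Iterating: 1, 3, 11, 37, 119, 373, 1151, 3517, 10679, 32293, 97391, so a_10 = 97391.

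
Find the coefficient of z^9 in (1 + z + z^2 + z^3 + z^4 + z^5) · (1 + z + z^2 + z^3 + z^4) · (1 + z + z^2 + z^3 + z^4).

(1 + z + z^2 + z^3 + z^4 + z^5) has coefficients 1,1,1,1,1,1 for degrees 0…5.
(1 + z + z^2 + z^3 + z^4) has coefficients 1,1,1,1,1,0,0,0,0,0 for degrees 0…9.
Finally multiplying by (1 + z + z^2 + z^3 + z^4), the product of all factors after the first has coefficients 1,2,3,4,5,4,3,2,1,0 for degrees 0…9.
[z^9] = 1·0 + 1·1 + 1·2 + 1·3 + 1·4 + 1·5 = 15.

15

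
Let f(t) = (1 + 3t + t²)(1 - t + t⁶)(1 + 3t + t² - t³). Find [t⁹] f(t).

(1 + 3t + t²) has coefficients 1,3,1 for degrees 0…2.
(1 - t + t⁶) has coefficients 1,-1,0,0,0,0,1,0,0,0 for degrees 0…9.
Finally multiplying by (1 + 3t + t² - t³), the product of all factors after the first has coefficients 1,2,-2,-2,1,0,1,3,1,-1 for degrees 0…9.
[t⁹] = 1·(-1) + 3·1 + 1·3 = 5.

5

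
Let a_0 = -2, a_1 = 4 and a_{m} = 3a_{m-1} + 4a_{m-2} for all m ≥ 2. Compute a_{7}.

The ordinary generating function has denominator 1 - 3t - 4t^2.
Iterating the recurrence: a_0,…,a_{7} = -2, 4, 4, 28, 100, 412, 1636, 6556.

6556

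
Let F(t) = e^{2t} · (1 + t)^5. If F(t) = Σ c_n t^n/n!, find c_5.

The EGF product rule gives c_5 = Σ_{k_1+k_2=5} C(5; k_1,k_2) · ∏ g_i(k_i), where e^{2t} gives (2)^k; (1+t)^5 gives the falling factorial (5)_k.
g_1(k) for k = 0…5: 1, 2, 4, 8, 16, 32.
g_2(k) for k = 0…5: 1, 5, 20, 60, 120, 120.
c_5 = Σ_k C(5,k)·g_1(k)·g_2(5−k) = 1·1·120 + 5·2·120 + 10·4·60 + 10·8·20 + 5·16·5 + 1·32·1 = 120 + 1200 + 2400 + 1600 + 400 + 32 = 5752.

5752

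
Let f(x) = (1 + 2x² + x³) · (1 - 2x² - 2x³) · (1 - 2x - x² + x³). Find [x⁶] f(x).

13

(1 + 2x² + x³) has coefficients 1,0,2,1 for degrees 0…3.
(1 - 2x² - 2x³) has coefficients 1,0,-2,-2,0,0,0 for degrees 0…6.
Finally multiplying by (1 - 2x - x² + x³), the product of all factors after the first has coefficients 1,-2,-3,3,6,0,-2 for degrees 0…6.
[x⁶] = 1·(-2) + 2·6 + 1·3 = 13.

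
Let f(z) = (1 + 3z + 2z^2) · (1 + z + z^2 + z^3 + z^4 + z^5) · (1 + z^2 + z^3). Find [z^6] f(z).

(1 + 3z + 2z^2) has coefficients 1,3,2 for degrees 0…2.
(1 + z + z^2 + z^3 + z^4 + z^5) has coefficients 1,1,1,1,1,1,0 for degrees 0…6.
Finally multiplying by (1 + z^2 + z^3), the product of all factors after the first has coefficients 1,1,2,3,3,3,2 for degrees 0…6.
[z^6] = 1·2 + 3·3 + 2·3 = 17.

17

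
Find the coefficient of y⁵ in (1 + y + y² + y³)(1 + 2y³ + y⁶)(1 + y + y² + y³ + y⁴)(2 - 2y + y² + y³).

(1 + y + y² + y³) has coefficients 1,1,1,1 for degrees 0…3.
(1 + 2y³ + y⁶) has coefficients 1,0,0,2,0,0 for degrees 0…5.
Multiplying by (1 + y + y² + y³ + y⁴) gives running coefficients 1,1,1,3,3,2 for degrees 0…5.
Finally multiplying by (2 - 2y + y² + y³), the product of all factors after the first has coefficients 2,0,1,6,2,2 for degrees 0…5.
[y⁵] = 1·2 + 1·2 + 1·6 + 1·1 = 11.

11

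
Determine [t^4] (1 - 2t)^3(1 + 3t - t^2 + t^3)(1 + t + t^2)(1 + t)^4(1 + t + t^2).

(1 - 2t)^3 has coefficients 1,-6,12,-8 for degrees 0…3.
(1 + 3t - t^2 + t^3) has coefficients 1,3,-1,1,0 for degrees 0…4.
Multiplying by (1 + t + t^2) gives running coefficients 1,4,3,3,0 for degrees 0…4.
Multiplying by (1 + t)^4 gives running coefficients 1,8,25,43,47 for degrees 0…4.
Finally multiplying by (1 + t + t^2), the product of all factors after the first has coefficients 1,9,34,76,115 for degrees 0…4.
[t^4] = 1·115 − 6·76 + 12·34 − 8·9 = -5.

-5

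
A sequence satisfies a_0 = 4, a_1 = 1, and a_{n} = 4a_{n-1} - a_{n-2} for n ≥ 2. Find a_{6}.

The ordinary generating function has denominator 1 - 4q + q^2.
Iterating the recurrence: a_0,…,a_{6} = 4, 1, 0, -1, -4, -15, -56.

-56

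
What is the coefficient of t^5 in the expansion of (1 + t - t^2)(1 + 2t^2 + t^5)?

1

(1 + t - t^2) has coefficients 1,1,-1 for degrees 0…2.
(1 + 2t^2 + t^5) has coefficients 1,0,2,0,0,1 for degrees 0…5.
[t^5] = 1·1 + 1·0 − 1·0 = 1.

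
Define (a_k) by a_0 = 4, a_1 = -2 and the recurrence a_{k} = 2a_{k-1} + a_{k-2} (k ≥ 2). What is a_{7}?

-58

The ordinary generating function has denominator 1 - 2t - t^2.
Iterating the recurrence: a_0,…,a_{7} = 4, -2, 0, -2, -4, -10, -24, -58.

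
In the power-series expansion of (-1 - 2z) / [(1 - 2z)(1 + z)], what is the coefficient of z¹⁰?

The denominator gives the recurrence a_n = a_(n−1) + 2a_(n−2) for n ≥ 3; the numerator fixes a_0 = -1, a_1 = -3, a_2 = -5.
Iterating: -1, -3, -5, -11, -21, -43, -85, -171, -341, -683, -1365, so a_10 = -1365.

-1365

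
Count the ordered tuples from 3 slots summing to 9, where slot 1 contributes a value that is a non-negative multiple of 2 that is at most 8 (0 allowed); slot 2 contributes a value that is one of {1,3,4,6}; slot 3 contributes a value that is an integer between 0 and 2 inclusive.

6

The generating function for the choices is (1 + z^2 + z^4 + z^6 + z^8)·(z + z^3 + z^4 + z^6)·(1 + z + z^2); the count is [z^9].
(1 + z^2 + z^4 + z^6 + z^8) has coefficients 1,0,1,0,1,0,1,0,1 for degrees 0…8.
(z + z^3 + z^4 + z^6) has coefficients 0,1,0,1,1,0,1,0,0,0 for degrees 0…9.
Finally multiplying by (1 + z + z^2), the product of all factors after the first has coefficients 0,1,1,2,2,2,2,1,1,0 for degrees 0…9.
[z^9] = 1·0 + 1·1 + 1·2 + 1·2 + 1·1 = 6.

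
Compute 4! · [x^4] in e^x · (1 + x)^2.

The EGF product rule gives c_4 = Σ_{k_1+k_2=4} C(4; k_1,k_2) · ∏ g_i(k_i), where e^x gives (1)^k; (1+x)^2 gives the falling factorial (2)_k.
g_1(k) for k = 0…4: 1, 1, 1, 1, 1.
g_2(k) for k = 0…4: 1, 2, 2, 0, 0.
c_4 = Σ_k C(4,k)·g_1(k)·g_2(4−k) = 6·1·2 + 4·1·2 + 1·1·1 = 12 + 8 + 1 = 21.

21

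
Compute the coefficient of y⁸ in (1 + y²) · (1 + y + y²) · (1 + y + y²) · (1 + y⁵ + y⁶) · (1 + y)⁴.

(1 + y²) has coefficients 1,0,1 for degrees 0…2.
(1 + y + y²) has coefficients 1,1,1,0,0,0,0,0,0 for degrees 0…8.
Multiplying by (1 + y + y²) gives running coefficients 1,2,3,2,1,0,0,0,0 for degrees 0…8.
Multiplying by (1 + y⁵ + y⁶) gives running coefficients 1,2,3,2,1,1,3,5,5 for degrees 0…8.
Finally multiplying by (1 + y)⁴, the product of all factors after the first has coefficients 1,6,17,30,36,31,24,29,48 for degrees 0…8.
[y⁸] = 1·48 + 1·24 = 72.

72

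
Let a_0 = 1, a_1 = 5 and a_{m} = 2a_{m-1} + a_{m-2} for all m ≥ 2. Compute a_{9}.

The ordinary generating function has denominator 1 - 2t - t^2.
Iterating the recurrence: a_0,…,a_{9} = 1, 5, 11, 27, 65, 157, 379, 915, 2209, 5333.

5333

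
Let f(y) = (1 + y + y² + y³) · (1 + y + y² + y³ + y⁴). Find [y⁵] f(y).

(1 + y + y² + y³) has coefficients 1,1,1,1 for degrees 0…3.
(1 + y + y² + y³ + y⁴) has coefficients 1,1,1,1,1,0 for degrees 0…5.
[y⁵] = 1·0 + 1·1 + 1·1 + 1·1 = 3.

3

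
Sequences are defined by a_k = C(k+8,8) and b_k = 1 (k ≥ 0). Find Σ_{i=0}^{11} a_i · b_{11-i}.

The convolution is the t^11 coefficient of A(t)B(t).
Σ = 1·1 + 9·1 + 45·1 + 165·1 + 495·1 + 1287·1 + 3003·1 + 6435·1 + 12870·1 + 24310·1 + 43758·1 + 75582·1 = 167960.

167960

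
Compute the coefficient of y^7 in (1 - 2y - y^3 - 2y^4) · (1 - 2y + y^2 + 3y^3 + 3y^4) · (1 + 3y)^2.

-66

(1 - 2y - y^3 - 2y^4) has coefficients 1,-2,0,-1,-2 for degrees 0…4.
(1 - 2y + y^2 + 3y^3 + 3y^4) has coefficients 1,-2,1,3,3,0,0,0 for degrees 0…7.
Finally multiplying by (1 + 3y)^2, the product of all factors after the first has coefficients 1,4,-2,-9,30,45,27,0 for degrees 0…7.
[y^7] = 1·0 − 2·27 − 1·30 − 2·(-9) = -66.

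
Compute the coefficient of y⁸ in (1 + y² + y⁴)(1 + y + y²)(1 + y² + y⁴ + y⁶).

(1 + y² + y⁴) has coefficients 1,0,1,0,1 for degrees 0…4.
(1 + y + y²) has coefficients 1,1,1,0,0,0,0,0,0 for degrees 0…8.
Finally multiplying by (1 + y² + y⁴ + y⁶), the product of all factors after the first has coefficients 1,1,2,1,2,1,2,1,1 for degrees 0…8.
[y⁸] = 1·1 + 1·2 + 1·2 = 5.

5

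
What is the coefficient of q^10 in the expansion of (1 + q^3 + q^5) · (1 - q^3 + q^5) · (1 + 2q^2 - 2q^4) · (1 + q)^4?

-10

(1 + q^3 + q^5) has coefficients 1,0,0,1,0,1 for degrees 0…5.
(1 - q^3 + q^5) has coefficients 1,0,0,-1,0,1,0,0,0,0,0 for degrees 0…10.
Multiplying by (1 + 2q^2 - 2q^4) gives running coefficients 1,0,2,-1,-2,-1,0,4,0,-2,0 for degrees 0…10.
Finally multiplying by (1 + q)^4, the product of all factors after the first has coefficients 1,4,8,11,7,-7,-18,-11,10,21,8 for degrees 0…10.
[q^10] = 1·8 + 1·(-11) + 1·(-7) = -10.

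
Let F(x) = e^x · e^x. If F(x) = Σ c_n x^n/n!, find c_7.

128

The EGF product rule gives c_7 = Σ_{k_1+k_2=7} C(7; k_1,k_2) · ∏ g_i(k_i), where e^x gives (1)^k; e^x gives (1)^k.
g_1(k) for k = 0…7: 1, 1, 1, 1, 1, 1, 1, 1.
g_2(k) for k = 0…7: 1, 1, 1, 1, 1, 1, 1, 1.
c_7 = Σ_k C(7,k)·g_1(k)·g_2(7−k) = 1·1·1 + 7·1·1 + 21·1·1 + 35·1·1 + 35·1·1 + 21·1·1 + 7·1·1 + 1·1·1 = 1 + 7 + 21 + 35 + 35 + 21 + 7 + 1 = 128.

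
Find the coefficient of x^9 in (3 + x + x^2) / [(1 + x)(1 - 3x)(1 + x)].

The denominator gives the recurrence a_n = a_(n−1) + 5a_(n−2) + 3a_(n−3) for n ≥ 3; the numerator fixes a_0 = 3, a_1 = 4, a_2 = 20.
Iterating: 3, 4, 20, 49, 161, 466, 1418, 4231, 12719, 38128, so a_9 = 38128.

38128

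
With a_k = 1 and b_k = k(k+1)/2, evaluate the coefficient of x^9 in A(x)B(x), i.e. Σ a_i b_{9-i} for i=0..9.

165

The convolution is the x^9 coefficient of A(x)B(x).
Σ = 1·45 + 1·36 + 1·28 + 1·21 + 1·15 + 1·10 + 1·6 + 1·3 + 1·1 + 1·0 = 165.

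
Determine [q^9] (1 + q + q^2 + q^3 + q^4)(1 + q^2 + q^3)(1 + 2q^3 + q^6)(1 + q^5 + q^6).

17

(1 + q + q^2 + q^3 + q^4) has coefficients 1,1,1,1,1 for degrees 0…4.
(1 + q^2 + q^3) has coefficients 1,0,1,1,0,0,0,0,0,0 for degrees 0…9.
Multiplying by (1 + 2q^3 + q^6) gives running coefficients 1,0,1,3,0,2,3,0,1,1 for degrees 0…9.
Finally multiplying by (1 + q^5 + q^6), the product of all factors after the first has coefficients 1,0,1,3,0,3,4,1,5,4 for degrees 0…9.
[q^9] = 1·4 + 1·5 + 1·1 + 1·4 + 1·3 = 17.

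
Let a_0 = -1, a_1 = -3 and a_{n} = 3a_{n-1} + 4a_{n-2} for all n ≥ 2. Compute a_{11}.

The ordinary generating function has denominator 1 - 3z - 4z^2.
Iterating the recurrence: a_0,…,a_{11} = -1, -3, -13, -51, -205, -819, -3277, -13107, -52429, -209715, -838861, -3355443.

-3355443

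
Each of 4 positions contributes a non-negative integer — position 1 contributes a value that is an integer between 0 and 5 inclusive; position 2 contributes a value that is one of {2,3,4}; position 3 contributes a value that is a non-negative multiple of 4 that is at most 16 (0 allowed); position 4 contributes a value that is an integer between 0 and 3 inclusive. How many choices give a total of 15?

The generating function for the choices is (1 + y + y² + y³ + y⁴ + y⁵)·(y² + y³ + y⁴)·(1 + y⁴ + y⁸ + y¹² + y¹⁶)·(1 + y + y² + y³); the count is [y¹⁵].
(1 + y + y² + y³ + y⁴ + y⁵) has coefficients 1,1,1,1,1,1 for degrees 0…5.
(y² + y³ + y⁴) has coefficients 0,0,1,1,1,0,0,0,0,0,0,0,0,0,0,0 for degrees 0…15.
Multiplying by (1 + y⁴ + y⁸ + y¹² + y¹⁶) gives running coefficients 0,0,1,1,1,0,1,1,1,0,1,1,1,0,1,1 for degrees 0…15.
Finally multiplying by (1 + y + y² + y³), the product of all factors after the first has coefficients 0,0,1,2,3,3,3,3,3,3,3,3,3,3,3,3 for degrees 0…15.
[y¹⁵] = 1·3 + 1·3 + 1·3 + 1·3 + 1·3 + 1·3 = 18.

18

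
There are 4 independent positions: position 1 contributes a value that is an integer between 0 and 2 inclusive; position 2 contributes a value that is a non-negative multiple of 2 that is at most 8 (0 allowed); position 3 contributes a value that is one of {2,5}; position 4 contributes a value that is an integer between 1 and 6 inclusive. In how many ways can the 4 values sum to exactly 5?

4

The generating function for the choices is (1 + q + q^2)·(1 + q^2 + q^4 + q^6 + q^8)·(q^2 + q^5)·(q + q^2 + q^3 + q^4 + q^5 + q^6); the count is [q^5].
(1 + q + q^2) has coefficients 1,1,1 for degrees 0…2.
(1 + q^2 + q^4 + q^6 + q^8) has coefficients 1,0,1,0,1,0 for degrees 0…5.
Multiplying by (q^2 + q^5) gives running coefficients 0,0,1,0,1,1 for degrees 0…5.
Finally multiplying by (q + q^2 + q^3 + q^4 + q^5 + q^6), the product of all factors after the first has coefficients 0,0,0,1,1,2 for degrees 0…5.
[q^5] = 1·2 + 1·1 + 1·1 = 4.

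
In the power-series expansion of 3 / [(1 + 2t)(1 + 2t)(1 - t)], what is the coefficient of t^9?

-10581

The denominator gives the recurrence a_n = −3a_(n−1) + 4a_(n−3) for n ≥ 3; the numerator fixes a_0 = 3, a_1 = -9, a_2 = 27.
Iterating: 3, -9, 27, -69, 171, -405, 939, -2133, 4779, -10581, so a_9 = -10581.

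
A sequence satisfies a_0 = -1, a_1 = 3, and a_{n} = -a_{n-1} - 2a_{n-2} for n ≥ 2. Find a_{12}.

The ordinary generating function has denominator 1 + x + 2x^2.
Iterating the recurrence: a_0,…,a_{12} = -1, 3, -1, -5, 7, 3, -17, 11, 23, -45, -1, 91, -89.

-89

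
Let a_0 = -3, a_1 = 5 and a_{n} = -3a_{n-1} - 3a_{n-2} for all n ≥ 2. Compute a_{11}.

The ordinary generating function has denominator 1 + 3q + 3q^2.
Iterating the recurrence: a_0,…,a_{11} = -3, 5, -6, 3, 9, -36, 81, -135, 162, -81, -243, 972.

972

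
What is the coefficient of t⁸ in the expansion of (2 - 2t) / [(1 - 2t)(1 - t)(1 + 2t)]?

Partial fractions give a closed form: a_n = (1)·2^n + (1)·(-2)^n.
At n = 8: a_8 = 512.

512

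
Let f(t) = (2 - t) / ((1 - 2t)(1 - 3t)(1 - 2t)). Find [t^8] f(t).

The denominator gives the recurrence a_n = 7a_(n−1) − 16a_(n−2) + 12a_(n−3) for n ≥ 3; the numerator fixes a_0 = 2, a_1 = 13, a_2 = 59.
Iterating: 2, 13, 59, 229, 815, 2749, 8951, 28453, 88943, so a_8 = 88943.

88943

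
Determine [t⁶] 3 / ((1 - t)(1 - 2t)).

Partial fractions give a closed form: a_n = (-3)·1^n + (6)·2^n.
At n = 6: a_6 = 381.

381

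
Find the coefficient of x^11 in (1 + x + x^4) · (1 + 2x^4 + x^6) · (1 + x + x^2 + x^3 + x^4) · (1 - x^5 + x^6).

4

(1 + x + x^4) has coefficients 1,1,0,0,1 for degrees 0…4.
(1 + 2x^4 + x^6) has coefficients 1,0,0,0,2,0,1,0,0,0,0,0 for degrees 0…11.
Multiplying by (1 + x + x^2 + x^3 + x^4) gives running coefficients 1,1,1,1,3,2,3,3,3,1,1,0 for degrees 0…11.
Finally multiplying by (1 - x^5 + x^6), the product of all factors after the first has coefficients 1,1,1,1,3,1,3,3,3,-1,2,-1 for degrees 0…11.
[x^11] = 1·(-1) + 1·2 + 1·3 = 4.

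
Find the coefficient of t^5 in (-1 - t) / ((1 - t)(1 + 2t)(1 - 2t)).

Partial fractions give a closed form: a_n = (2/3)·1^n + (-1/6)·(-2)^n + (-3/2)·2^n.
At n = 5: a_5 = -42.

-42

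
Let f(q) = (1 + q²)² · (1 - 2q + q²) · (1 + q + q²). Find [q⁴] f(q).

2

(1 + q²)² has coefficients 1,0,2,0,1 for degrees 0…4.
(1 - 2q + q²) has coefficients 1,-2,1,0,0 for degrees 0…4.
Finally multiplying by (1 + q + q²), the product of all factors after the first has coefficients 1,-1,0,-1,1 for degrees 0…4.
[q⁴] = 1·1 + 2·0 + 1·1 = 2.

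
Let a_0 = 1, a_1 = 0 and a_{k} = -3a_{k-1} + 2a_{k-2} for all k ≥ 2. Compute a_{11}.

-159294

The ordinary generating function has denominator 1 + 3y - 2y^2.
Iterating the recurrence: a_0,…,a_{11} = 1, 0, 2, -6, 22, -78, 278, -990, 3526, -12558, 44726, -159294.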